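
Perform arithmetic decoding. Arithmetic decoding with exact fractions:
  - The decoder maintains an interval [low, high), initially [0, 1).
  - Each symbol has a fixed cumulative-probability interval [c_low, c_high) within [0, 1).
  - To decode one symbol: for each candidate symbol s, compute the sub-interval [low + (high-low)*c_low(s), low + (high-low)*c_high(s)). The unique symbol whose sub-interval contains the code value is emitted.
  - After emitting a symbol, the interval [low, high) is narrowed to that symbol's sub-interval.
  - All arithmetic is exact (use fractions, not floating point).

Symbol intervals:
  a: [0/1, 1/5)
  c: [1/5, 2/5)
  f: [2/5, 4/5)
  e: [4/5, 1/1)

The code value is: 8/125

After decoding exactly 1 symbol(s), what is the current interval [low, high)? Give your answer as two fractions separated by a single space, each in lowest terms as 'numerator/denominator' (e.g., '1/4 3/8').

Answer: 0/1 1/5

Derivation:
Step 1: interval [0/1, 1/1), width = 1/1 - 0/1 = 1/1
  'a': [0/1 + 1/1*0/1, 0/1 + 1/1*1/5) = [0/1, 1/5) <- contains code 8/125
  'c': [0/1 + 1/1*1/5, 0/1 + 1/1*2/5) = [1/5, 2/5)
  'f': [0/1 + 1/1*2/5, 0/1 + 1/1*4/5) = [2/5, 4/5)
  'e': [0/1 + 1/1*4/5, 0/1 + 1/1*1/1) = [4/5, 1/1)
  emit 'a', narrow to [0/1, 1/5)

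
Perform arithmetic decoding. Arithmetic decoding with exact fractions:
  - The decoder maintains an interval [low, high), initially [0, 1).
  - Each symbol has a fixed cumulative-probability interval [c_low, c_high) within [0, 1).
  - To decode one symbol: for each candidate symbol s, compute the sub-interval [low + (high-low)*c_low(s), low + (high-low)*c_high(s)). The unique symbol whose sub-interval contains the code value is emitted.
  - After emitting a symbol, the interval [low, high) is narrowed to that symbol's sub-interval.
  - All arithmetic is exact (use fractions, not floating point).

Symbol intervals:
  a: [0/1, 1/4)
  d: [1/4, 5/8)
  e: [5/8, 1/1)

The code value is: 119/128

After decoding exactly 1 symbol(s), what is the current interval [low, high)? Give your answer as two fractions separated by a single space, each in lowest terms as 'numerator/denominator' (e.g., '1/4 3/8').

Answer: 5/8 1/1

Derivation:
Step 1: interval [0/1, 1/1), width = 1/1 - 0/1 = 1/1
  'a': [0/1 + 1/1*0/1, 0/1 + 1/1*1/4) = [0/1, 1/4)
  'd': [0/1 + 1/1*1/4, 0/1 + 1/1*5/8) = [1/4, 5/8)
  'e': [0/1 + 1/1*5/8, 0/1 + 1/1*1/1) = [5/8, 1/1) <- contains code 119/128
  emit 'e', narrow to [5/8, 1/1)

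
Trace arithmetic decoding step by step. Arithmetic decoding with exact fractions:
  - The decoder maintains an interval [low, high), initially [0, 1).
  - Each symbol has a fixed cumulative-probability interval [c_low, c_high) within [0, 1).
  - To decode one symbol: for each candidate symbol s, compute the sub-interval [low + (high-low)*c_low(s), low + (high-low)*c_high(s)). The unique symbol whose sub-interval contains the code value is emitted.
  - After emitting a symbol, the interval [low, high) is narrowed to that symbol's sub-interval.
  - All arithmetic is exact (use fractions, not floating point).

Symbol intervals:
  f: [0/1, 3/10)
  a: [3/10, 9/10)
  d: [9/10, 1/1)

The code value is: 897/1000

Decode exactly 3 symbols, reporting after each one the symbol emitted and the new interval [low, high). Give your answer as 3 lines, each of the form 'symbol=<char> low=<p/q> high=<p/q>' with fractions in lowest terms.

Answer: symbol=a low=3/10 high=9/10
symbol=d low=21/25 high=9/10
symbol=d low=447/500 high=9/10

Derivation:
Step 1: interval [0/1, 1/1), width = 1/1 - 0/1 = 1/1
  'f': [0/1 + 1/1*0/1, 0/1 + 1/1*3/10) = [0/1, 3/10)
  'a': [0/1 + 1/1*3/10, 0/1 + 1/1*9/10) = [3/10, 9/10) <- contains code 897/1000
  'd': [0/1 + 1/1*9/10, 0/1 + 1/1*1/1) = [9/10, 1/1)
  emit 'a', narrow to [3/10, 9/10)
Step 2: interval [3/10, 9/10), width = 9/10 - 3/10 = 3/5
  'f': [3/10 + 3/5*0/1, 3/10 + 3/5*3/10) = [3/10, 12/25)
  'a': [3/10 + 3/5*3/10, 3/10 + 3/5*9/10) = [12/25, 21/25)
  'd': [3/10 + 3/5*9/10, 3/10 + 3/5*1/1) = [21/25, 9/10) <- contains code 897/1000
  emit 'd', narrow to [21/25, 9/10)
Step 3: interval [21/25, 9/10), width = 9/10 - 21/25 = 3/50
  'f': [21/25 + 3/50*0/1, 21/25 + 3/50*3/10) = [21/25, 429/500)
  'a': [21/25 + 3/50*3/10, 21/25 + 3/50*9/10) = [429/500, 447/500)
  'd': [21/25 + 3/50*9/10, 21/25 + 3/50*1/1) = [447/500, 9/10) <- contains code 897/1000
  emit 'd', narrow to [447/500, 9/10)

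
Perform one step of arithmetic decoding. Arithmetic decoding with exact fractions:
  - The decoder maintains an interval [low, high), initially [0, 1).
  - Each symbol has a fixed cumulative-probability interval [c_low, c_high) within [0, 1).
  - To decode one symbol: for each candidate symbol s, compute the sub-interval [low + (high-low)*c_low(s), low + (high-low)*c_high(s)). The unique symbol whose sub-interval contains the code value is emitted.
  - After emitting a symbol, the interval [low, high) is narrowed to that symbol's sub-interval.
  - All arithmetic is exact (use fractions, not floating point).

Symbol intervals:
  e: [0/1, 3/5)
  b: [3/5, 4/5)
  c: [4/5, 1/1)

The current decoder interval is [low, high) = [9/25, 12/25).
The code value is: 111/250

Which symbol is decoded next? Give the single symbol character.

Answer: b

Derivation:
Interval width = high − low = 12/25 − 9/25 = 3/25
Scaled code = (code − low) / width = (111/250 − 9/25) / 3/25 = 7/10
  e: [0/1, 3/5) 
  b: [3/5, 4/5) ← scaled code falls here ✓
  c: [4/5, 1/1) 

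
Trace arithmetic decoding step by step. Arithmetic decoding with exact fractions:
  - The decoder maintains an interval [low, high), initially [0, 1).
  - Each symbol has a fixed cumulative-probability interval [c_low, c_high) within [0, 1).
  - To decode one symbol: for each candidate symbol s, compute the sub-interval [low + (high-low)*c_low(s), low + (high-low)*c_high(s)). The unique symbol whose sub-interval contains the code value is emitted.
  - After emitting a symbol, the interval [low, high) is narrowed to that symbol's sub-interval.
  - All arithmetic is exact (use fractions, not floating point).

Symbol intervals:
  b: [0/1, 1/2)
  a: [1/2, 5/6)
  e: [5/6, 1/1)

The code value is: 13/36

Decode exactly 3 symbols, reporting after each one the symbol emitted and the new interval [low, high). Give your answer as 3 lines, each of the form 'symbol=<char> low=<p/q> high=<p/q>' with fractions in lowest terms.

Answer: symbol=b low=0/1 high=1/2
symbol=a low=1/4 high=5/12
symbol=a low=1/3 high=7/18

Derivation:
Step 1: interval [0/1, 1/1), width = 1/1 - 0/1 = 1/1
  'b': [0/1 + 1/1*0/1, 0/1 + 1/1*1/2) = [0/1, 1/2) <- contains code 13/36
  'a': [0/1 + 1/1*1/2, 0/1 + 1/1*5/6) = [1/2, 5/6)
  'e': [0/1 + 1/1*5/6, 0/1 + 1/1*1/1) = [5/6, 1/1)
  emit 'b', narrow to [0/1, 1/2)
Step 2: interval [0/1, 1/2), width = 1/2 - 0/1 = 1/2
  'b': [0/1 + 1/2*0/1, 0/1 + 1/2*1/2) = [0/1, 1/4)
  'a': [0/1 + 1/2*1/2, 0/1 + 1/2*5/6) = [1/4, 5/12) <- contains code 13/36
  'e': [0/1 + 1/2*5/6, 0/1 + 1/2*1/1) = [5/12, 1/2)
  emit 'a', narrow to [1/4, 5/12)
Step 3: interval [1/4, 5/12), width = 5/12 - 1/4 = 1/6
  'b': [1/4 + 1/6*0/1, 1/4 + 1/6*1/2) = [1/4, 1/3)
  'a': [1/4 + 1/6*1/2, 1/4 + 1/6*5/6) = [1/3, 7/18) <- contains code 13/36
  'e': [1/4 + 1/6*5/6, 1/4 + 1/6*1/1) = [7/18, 5/12)
  emit 'a', narrow to [1/3, 7/18)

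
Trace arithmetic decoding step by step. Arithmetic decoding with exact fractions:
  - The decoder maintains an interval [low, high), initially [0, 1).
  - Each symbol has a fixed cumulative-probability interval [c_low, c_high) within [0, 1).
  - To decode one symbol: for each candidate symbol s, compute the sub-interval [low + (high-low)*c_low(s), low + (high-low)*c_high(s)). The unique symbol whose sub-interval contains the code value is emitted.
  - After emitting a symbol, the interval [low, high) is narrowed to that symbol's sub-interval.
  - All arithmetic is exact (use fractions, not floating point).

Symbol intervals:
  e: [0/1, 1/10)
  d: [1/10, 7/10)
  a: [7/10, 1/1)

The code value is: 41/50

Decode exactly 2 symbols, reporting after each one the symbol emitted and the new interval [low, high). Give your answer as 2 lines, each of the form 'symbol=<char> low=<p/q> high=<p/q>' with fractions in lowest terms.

Step 1: interval [0/1, 1/1), width = 1/1 - 0/1 = 1/1
  'e': [0/1 + 1/1*0/1, 0/1 + 1/1*1/10) = [0/1, 1/10)
  'd': [0/1 + 1/1*1/10, 0/1 + 1/1*7/10) = [1/10, 7/10)
  'a': [0/1 + 1/1*7/10, 0/1 + 1/1*1/1) = [7/10, 1/1) <- contains code 41/50
  emit 'a', narrow to [7/10, 1/1)
Step 2: interval [7/10, 1/1), width = 1/1 - 7/10 = 3/10
  'e': [7/10 + 3/10*0/1, 7/10 + 3/10*1/10) = [7/10, 73/100)
  'd': [7/10 + 3/10*1/10, 7/10 + 3/10*7/10) = [73/100, 91/100) <- contains code 41/50
  'a': [7/10 + 3/10*7/10, 7/10 + 3/10*1/1) = [91/100, 1/1)
  emit 'd', narrow to [73/100, 91/100)

Answer: symbol=a low=7/10 high=1/1
symbol=d low=73/100 high=91/100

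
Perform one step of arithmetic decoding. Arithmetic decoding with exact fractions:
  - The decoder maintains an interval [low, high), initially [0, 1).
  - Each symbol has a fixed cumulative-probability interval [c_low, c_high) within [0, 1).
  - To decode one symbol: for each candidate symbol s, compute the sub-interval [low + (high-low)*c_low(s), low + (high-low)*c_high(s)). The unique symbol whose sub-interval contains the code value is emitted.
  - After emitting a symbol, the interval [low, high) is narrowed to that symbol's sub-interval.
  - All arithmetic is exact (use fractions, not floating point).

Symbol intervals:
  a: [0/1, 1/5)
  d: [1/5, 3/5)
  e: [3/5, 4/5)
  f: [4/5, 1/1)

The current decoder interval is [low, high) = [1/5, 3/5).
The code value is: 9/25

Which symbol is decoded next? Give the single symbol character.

Answer: d

Derivation:
Interval width = high − low = 3/5 − 1/5 = 2/5
Scaled code = (code − low) / width = (9/25 − 1/5) / 2/5 = 2/5
  a: [0/1, 1/5) 
  d: [1/5, 3/5) ← scaled code falls here ✓
  e: [3/5, 4/5) 
  f: [4/5, 1/1) 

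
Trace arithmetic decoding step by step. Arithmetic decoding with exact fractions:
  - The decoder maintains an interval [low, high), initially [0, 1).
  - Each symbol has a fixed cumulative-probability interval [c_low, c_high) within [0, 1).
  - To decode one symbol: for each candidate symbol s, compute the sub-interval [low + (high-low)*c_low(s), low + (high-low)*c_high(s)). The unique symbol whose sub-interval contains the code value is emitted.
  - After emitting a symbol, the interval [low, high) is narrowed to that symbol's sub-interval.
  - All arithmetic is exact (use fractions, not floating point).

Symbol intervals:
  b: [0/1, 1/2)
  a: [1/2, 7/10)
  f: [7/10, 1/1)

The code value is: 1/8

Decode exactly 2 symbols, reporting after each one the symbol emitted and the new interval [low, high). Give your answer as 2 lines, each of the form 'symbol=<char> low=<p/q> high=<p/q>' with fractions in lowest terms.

Step 1: interval [0/1, 1/1), width = 1/1 - 0/1 = 1/1
  'b': [0/1 + 1/1*0/1, 0/1 + 1/1*1/2) = [0/1, 1/2) <- contains code 1/8
  'a': [0/1 + 1/1*1/2, 0/1 + 1/1*7/10) = [1/2, 7/10)
  'f': [0/1 + 1/1*7/10, 0/1 + 1/1*1/1) = [7/10, 1/1)
  emit 'b', narrow to [0/1, 1/2)
Step 2: interval [0/1, 1/2), width = 1/2 - 0/1 = 1/2
  'b': [0/1 + 1/2*0/1, 0/1 + 1/2*1/2) = [0/1, 1/4) <- contains code 1/8
  'a': [0/1 + 1/2*1/2, 0/1 + 1/2*7/10) = [1/4, 7/20)
  'f': [0/1 + 1/2*7/10, 0/1 + 1/2*1/1) = [7/20, 1/2)
  emit 'b', narrow to [0/1, 1/4)

Answer: symbol=b low=0/1 high=1/2
symbol=b low=0/1 high=1/4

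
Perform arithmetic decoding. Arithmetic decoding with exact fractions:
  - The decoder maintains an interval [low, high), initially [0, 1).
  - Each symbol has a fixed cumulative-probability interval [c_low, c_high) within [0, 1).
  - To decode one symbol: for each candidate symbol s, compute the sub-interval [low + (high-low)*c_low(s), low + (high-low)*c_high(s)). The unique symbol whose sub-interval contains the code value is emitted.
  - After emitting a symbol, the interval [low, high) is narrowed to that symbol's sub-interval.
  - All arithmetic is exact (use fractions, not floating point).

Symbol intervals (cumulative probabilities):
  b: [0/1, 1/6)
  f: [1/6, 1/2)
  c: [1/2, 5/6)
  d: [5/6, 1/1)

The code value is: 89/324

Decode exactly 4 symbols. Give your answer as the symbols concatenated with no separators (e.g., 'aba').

Step 1: interval [0/1, 1/1), width = 1/1 - 0/1 = 1/1
  'b': [0/1 + 1/1*0/1, 0/1 + 1/1*1/6) = [0/1, 1/6)
  'f': [0/1 + 1/1*1/6, 0/1 + 1/1*1/2) = [1/6, 1/2) <- contains code 89/324
  'c': [0/1 + 1/1*1/2, 0/1 + 1/1*5/6) = [1/2, 5/6)
  'd': [0/1 + 1/1*5/6, 0/1 + 1/1*1/1) = [5/6, 1/1)
  emit 'f', narrow to [1/6, 1/2)
Step 2: interval [1/6, 1/2), width = 1/2 - 1/6 = 1/3
  'b': [1/6 + 1/3*0/1, 1/6 + 1/3*1/6) = [1/6, 2/9)
  'f': [1/6 + 1/3*1/6, 1/6 + 1/3*1/2) = [2/9, 1/3) <- contains code 89/324
  'c': [1/6 + 1/3*1/2, 1/6 + 1/3*5/6) = [1/3, 4/9)
  'd': [1/6 + 1/3*5/6, 1/6 + 1/3*1/1) = [4/9, 1/2)
  emit 'f', narrow to [2/9, 1/3)
Step 3: interval [2/9, 1/3), width = 1/3 - 2/9 = 1/9
  'b': [2/9 + 1/9*0/1, 2/9 + 1/9*1/6) = [2/9, 13/54)
  'f': [2/9 + 1/9*1/6, 2/9 + 1/9*1/2) = [13/54, 5/18) <- contains code 89/324
  'c': [2/9 + 1/9*1/2, 2/9 + 1/9*5/6) = [5/18, 17/54)
  'd': [2/9 + 1/9*5/6, 2/9 + 1/9*1/1) = [17/54, 1/3)
  emit 'f', narrow to [13/54, 5/18)
Step 4: interval [13/54, 5/18), width = 5/18 - 13/54 = 1/27
  'b': [13/54 + 1/27*0/1, 13/54 + 1/27*1/6) = [13/54, 20/81)
  'f': [13/54 + 1/27*1/6, 13/54 + 1/27*1/2) = [20/81, 7/27)
  'c': [13/54 + 1/27*1/2, 13/54 + 1/27*5/6) = [7/27, 22/81)
  'd': [13/54 + 1/27*5/6, 13/54 + 1/27*1/1) = [22/81, 5/18) <- contains code 89/324
  emit 'd', narrow to [22/81, 5/18)

Answer: fffd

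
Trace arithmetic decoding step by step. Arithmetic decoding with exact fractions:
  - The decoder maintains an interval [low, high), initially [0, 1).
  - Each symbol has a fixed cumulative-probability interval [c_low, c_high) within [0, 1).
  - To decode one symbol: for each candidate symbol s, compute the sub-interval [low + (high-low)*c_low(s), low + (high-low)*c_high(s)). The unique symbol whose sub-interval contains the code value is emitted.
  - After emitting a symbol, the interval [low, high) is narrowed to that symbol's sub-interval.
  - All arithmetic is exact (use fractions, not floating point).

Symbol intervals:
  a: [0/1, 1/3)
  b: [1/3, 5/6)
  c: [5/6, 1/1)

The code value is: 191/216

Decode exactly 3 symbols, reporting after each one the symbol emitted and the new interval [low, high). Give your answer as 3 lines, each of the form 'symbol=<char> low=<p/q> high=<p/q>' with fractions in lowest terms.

Answer: symbol=c low=5/6 high=1/1
symbol=a low=5/6 high=8/9
symbol=c low=95/108 high=8/9

Derivation:
Step 1: interval [0/1, 1/1), width = 1/1 - 0/1 = 1/1
  'a': [0/1 + 1/1*0/1, 0/1 + 1/1*1/3) = [0/1, 1/3)
  'b': [0/1 + 1/1*1/3, 0/1 + 1/1*5/6) = [1/3, 5/6)
  'c': [0/1 + 1/1*5/6, 0/1 + 1/1*1/1) = [5/6, 1/1) <- contains code 191/216
  emit 'c', narrow to [5/6, 1/1)
Step 2: interval [5/6, 1/1), width = 1/1 - 5/6 = 1/6
  'a': [5/6 + 1/6*0/1, 5/6 + 1/6*1/3) = [5/6, 8/9) <- contains code 191/216
  'b': [5/6 + 1/6*1/3, 5/6 + 1/6*5/6) = [8/9, 35/36)
  'c': [5/6 + 1/6*5/6, 5/6 + 1/6*1/1) = [35/36, 1/1)
  emit 'a', narrow to [5/6, 8/9)
Step 3: interval [5/6, 8/9), width = 8/9 - 5/6 = 1/18
  'a': [5/6 + 1/18*0/1, 5/6 + 1/18*1/3) = [5/6, 23/27)
  'b': [5/6 + 1/18*1/3, 5/6 + 1/18*5/6) = [23/27, 95/108)
  'c': [5/6 + 1/18*5/6, 5/6 + 1/18*1/1) = [95/108, 8/9) <- contains code 191/216
  emit 'c', narrow to [95/108, 8/9)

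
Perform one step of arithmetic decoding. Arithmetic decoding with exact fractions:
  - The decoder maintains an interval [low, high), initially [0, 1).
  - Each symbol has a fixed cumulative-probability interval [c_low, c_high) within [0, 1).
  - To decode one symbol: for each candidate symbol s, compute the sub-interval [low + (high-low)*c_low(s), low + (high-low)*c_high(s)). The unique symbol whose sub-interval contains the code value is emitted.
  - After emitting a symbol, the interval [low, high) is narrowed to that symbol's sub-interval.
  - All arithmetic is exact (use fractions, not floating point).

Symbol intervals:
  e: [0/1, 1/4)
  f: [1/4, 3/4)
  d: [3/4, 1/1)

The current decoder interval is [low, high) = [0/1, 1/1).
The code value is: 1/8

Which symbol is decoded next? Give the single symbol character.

Interval width = high − low = 1/1 − 0/1 = 1/1
Scaled code = (code − low) / width = (1/8 − 0/1) / 1/1 = 1/8
  e: [0/1, 1/4) ← scaled code falls here ✓
  f: [1/4, 3/4) 
  d: [3/4, 1/1) 

Answer: e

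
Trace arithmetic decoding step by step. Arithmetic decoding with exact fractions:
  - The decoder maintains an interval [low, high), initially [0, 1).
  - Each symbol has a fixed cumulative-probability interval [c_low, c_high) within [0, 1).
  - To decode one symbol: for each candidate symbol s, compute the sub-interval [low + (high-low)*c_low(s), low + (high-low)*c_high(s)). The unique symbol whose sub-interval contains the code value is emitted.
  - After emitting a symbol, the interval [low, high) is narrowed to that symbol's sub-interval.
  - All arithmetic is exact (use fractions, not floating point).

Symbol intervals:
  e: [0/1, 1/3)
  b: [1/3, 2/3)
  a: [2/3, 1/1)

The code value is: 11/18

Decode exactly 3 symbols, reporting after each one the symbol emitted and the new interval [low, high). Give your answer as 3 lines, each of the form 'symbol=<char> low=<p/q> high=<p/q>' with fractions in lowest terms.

Answer: symbol=b low=1/3 high=2/3
symbol=a low=5/9 high=2/3
symbol=b low=16/27 high=17/27

Derivation:
Step 1: interval [0/1, 1/1), width = 1/1 - 0/1 = 1/1
  'e': [0/1 + 1/1*0/1, 0/1 + 1/1*1/3) = [0/1, 1/3)
  'b': [0/1 + 1/1*1/3, 0/1 + 1/1*2/3) = [1/3, 2/3) <- contains code 11/18
  'a': [0/1 + 1/1*2/3, 0/1 + 1/1*1/1) = [2/3, 1/1)
  emit 'b', narrow to [1/3, 2/3)
Step 2: interval [1/3, 2/3), width = 2/3 - 1/3 = 1/3
  'e': [1/3 + 1/3*0/1, 1/3 + 1/3*1/3) = [1/3, 4/9)
  'b': [1/3 + 1/3*1/3, 1/3 + 1/3*2/3) = [4/9, 5/9)
  'a': [1/3 + 1/3*2/3, 1/3 + 1/3*1/1) = [5/9, 2/3) <- contains code 11/18
  emit 'a', narrow to [5/9, 2/3)
Step 3: interval [5/9, 2/3), width = 2/3 - 5/9 = 1/9
  'e': [5/9 + 1/9*0/1, 5/9 + 1/9*1/3) = [5/9, 16/27)
  'b': [5/9 + 1/9*1/3, 5/9 + 1/9*2/3) = [16/27, 17/27) <- contains code 11/18
  'a': [5/9 + 1/9*2/3, 5/9 + 1/9*1/1) = [17/27, 2/3)
  emit 'b', narrow to [16/27, 17/27)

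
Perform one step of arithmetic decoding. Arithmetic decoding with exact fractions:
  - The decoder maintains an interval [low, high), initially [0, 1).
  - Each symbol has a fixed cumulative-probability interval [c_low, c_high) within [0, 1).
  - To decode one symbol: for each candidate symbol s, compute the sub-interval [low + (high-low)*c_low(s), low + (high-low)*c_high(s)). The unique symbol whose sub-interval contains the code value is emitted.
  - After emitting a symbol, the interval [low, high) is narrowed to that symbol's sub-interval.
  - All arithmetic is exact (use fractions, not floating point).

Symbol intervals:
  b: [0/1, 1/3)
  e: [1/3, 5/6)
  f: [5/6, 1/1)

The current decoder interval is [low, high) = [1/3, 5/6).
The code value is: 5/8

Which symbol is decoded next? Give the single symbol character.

Interval width = high − low = 5/6 − 1/3 = 1/2
Scaled code = (code − low) / width = (5/8 − 1/3) / 1/2 = 7/12
  b: [0/1, 1/3) 
  e: [1/3, 5/6) ← scaled code falls here ✓
  f: [5/6, 1/1) 

Answer: e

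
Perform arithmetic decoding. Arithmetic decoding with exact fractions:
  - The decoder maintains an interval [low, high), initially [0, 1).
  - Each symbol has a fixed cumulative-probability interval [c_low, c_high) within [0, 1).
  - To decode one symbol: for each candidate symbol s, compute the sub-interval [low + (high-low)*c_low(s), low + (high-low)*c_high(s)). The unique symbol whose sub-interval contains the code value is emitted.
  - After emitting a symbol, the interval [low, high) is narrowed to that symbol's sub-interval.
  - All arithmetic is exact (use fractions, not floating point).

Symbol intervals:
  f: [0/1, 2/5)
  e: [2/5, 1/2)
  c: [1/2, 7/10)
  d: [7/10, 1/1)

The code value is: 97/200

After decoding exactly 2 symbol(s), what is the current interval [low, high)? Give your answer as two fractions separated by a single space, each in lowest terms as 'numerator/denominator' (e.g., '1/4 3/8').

Step 1: interval [0/1, 1/1), width = 1/1 - 0/1 = 1/1
  'f': [0/1 + 1/1*0/1, 0/1 + 1/1*2/5) = [0/1, 2/5)
  'e': [0/1 + 1/1*2/5, 0/1 + 1/1*1/2) = [2/5, 1/2) <- contains code 97/200
  'c': [0/1 + 1/1*1/2, 0/1 + 1/1*7/10) = [1/2, 7/10)
  'd': [0/1 + 1/1*7/10, 0/1 + 1/1*1/1) = [7/10, 1/1)
  emit 'e', narrow to [2/5, 1/2)
Step 2: interval [2/5, 1/2), width = 1/2 - 2/5 = 1/10
  'f': [2/5 + 1/10*0/1, 2/5 + 1/10*2/5) = [2/5, 11/25)
  'e': [2/5 + 1/10*2/5, 2/5 + 1/10*1/2) = [11/25, 9/20)
  'c': [2/5 + 1/10*1/2, 2/5 + 1/10*7/10) = [9/20, 47/100)
  'd': [2/5 + 1/10*7/10, 2/5 + 1/10*1/1) = [47/100, 1/2) <- contains code 97/200
  emit 'd', narrow to [47/100, 1/2)

Answer: 47/100 1/2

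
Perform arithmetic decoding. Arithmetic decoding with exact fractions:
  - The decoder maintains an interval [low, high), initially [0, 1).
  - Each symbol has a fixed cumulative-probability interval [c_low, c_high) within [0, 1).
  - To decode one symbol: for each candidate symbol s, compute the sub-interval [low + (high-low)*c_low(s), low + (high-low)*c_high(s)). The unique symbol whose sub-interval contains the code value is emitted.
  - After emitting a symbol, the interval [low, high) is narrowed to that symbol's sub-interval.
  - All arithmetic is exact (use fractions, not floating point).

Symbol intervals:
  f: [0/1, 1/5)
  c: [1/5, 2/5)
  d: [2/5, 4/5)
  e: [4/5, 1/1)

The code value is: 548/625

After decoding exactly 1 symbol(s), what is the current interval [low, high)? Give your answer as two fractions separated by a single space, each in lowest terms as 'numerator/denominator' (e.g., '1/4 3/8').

Answer: 4/5 1/1

Derivation:
Step 1: interval [0/1, 1/1), width = 1/1 - 0/1 = 1/1
  'f': [0/1 + 1/1*0/1, 0/1 + 1/1*1/5) = [0/1, 1/5)
  'c': [0/1 + 1/1*1/5, 0/1 + 1/1*2/5) = [1/5, 2/5)
  'd': [0/1 + 1/1*2/5, 0/1 + 1/1*4/5) = [2/5, 4/5)
  'e': [0/1 + 1/1*4/5, 0/1 + 1/1*1/1) = [4/5, 1/1) <- contains code 548/625
  emit 'e', narrow to [4/5, 1/1)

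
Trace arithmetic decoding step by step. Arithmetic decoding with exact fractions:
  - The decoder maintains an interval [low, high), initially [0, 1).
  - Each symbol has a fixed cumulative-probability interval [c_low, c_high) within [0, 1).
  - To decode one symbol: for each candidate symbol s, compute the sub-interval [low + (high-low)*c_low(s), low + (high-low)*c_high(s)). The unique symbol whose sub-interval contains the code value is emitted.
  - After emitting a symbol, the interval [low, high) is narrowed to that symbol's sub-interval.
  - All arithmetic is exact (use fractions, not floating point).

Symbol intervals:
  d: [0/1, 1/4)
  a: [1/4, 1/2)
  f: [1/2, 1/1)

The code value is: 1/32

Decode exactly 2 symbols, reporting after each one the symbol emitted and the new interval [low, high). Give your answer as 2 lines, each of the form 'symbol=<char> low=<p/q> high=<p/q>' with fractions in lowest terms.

Answer: symbol=d low=0/1 high=1/4
symbol=d low=0/1 high=1/16

Derivation:
Step 1: interval [0/1, 1/1), width = 1/1 - 0/1 = 1/1
  'd': [0/1 + 1/1*0/1, 0/1 + 1/1*1/4) = [0/1, 1/4) <- contains code 1/32
  'a': [0/1 + 1/1*1/4, 0/1 + 1/1*1/2) = [1/4, 1/2)
  'f': [0/1 + 1/1*1/2, 0/1 + 1/1*1/1) = [1/2, 1/1)
  emit 'd', narrow to [0/1, 1/4)
Step 2: interval [0/1, 1/4), width = 1/4 - 0/1 = 1/4
  'd': [0/1 + 1/4*0/1, 0/1 + 1/4*1/4) = [0/1, 1/16) <- contains code 1/32
  'a': [0/1 + 1/4*1/4, 0/1 + 1/4*1/2) = [1/16, 1/8)
  'f': [0/1 + 1/4*1/2, 0/1 + 1/4*1/1) = [1/8, 1/4)
  emit 'd', narrow to [0/1, 1/16)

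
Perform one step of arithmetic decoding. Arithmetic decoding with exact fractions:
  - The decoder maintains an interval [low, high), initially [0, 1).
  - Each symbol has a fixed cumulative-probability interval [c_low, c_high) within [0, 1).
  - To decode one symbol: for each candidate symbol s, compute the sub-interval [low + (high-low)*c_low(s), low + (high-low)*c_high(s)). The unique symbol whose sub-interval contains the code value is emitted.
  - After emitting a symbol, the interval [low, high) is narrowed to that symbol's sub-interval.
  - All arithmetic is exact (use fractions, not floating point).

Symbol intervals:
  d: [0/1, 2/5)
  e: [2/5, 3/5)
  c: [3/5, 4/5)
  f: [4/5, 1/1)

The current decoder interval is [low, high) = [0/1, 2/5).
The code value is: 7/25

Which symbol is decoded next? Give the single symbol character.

Interval width = high − low = 2/5 − 0/1 = 2/5
Scaled code = (code − low) / width = (7/25 − 0/1) / 2/5 = 7/10
  d: [0/1, 2/5) 
  e: [2/5, 3/5) 
  c: [3/5, 4/5) ← scaled code falls here ✓
  f: [4/5, 1/1) 

Answer: c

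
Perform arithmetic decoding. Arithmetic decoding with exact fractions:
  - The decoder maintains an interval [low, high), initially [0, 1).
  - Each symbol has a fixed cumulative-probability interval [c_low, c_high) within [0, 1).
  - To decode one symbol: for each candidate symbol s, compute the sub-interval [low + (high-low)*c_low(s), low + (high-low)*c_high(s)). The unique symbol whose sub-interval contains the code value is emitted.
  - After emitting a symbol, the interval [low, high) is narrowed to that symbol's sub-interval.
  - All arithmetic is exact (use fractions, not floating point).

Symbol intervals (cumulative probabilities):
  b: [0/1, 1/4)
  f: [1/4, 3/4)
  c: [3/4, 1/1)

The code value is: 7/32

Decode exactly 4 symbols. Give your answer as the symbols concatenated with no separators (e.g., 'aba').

Step 1: interval [0/1, 1/1), width = 1/1 - 0/1 = 1/1
  'b': [0/1 + 1/1*0/1, 0/1 + 1/1*1/4) = [0/1, 1/4) <- contains code 7/32
  'f': [0/1 + 1/1*1/4, 0/1 + 1/1*3/4) = [1/4, 3/4)
  'c': [0/1 + 1/1*3/4, 0/1 + 1/1*1/1) = [3/4, 1/1)
  emit 'b', narrow to [0/1, 1/4)
Step 2: interval [0/1, 1/4), width = 1/4 - 0/1 = 1/4
  'b': [0/1 + 1/4*0/1, 0/1 + 1/4*1/4) = [0/1, 1/16)
  'f': [0/1 + 1/4*1/4, 0/1 + 1/4*3/4) = [1/16, 3/16)
  'c': [0/1 + 1/4*3/4, 0/1 + 1/4*1/1) = [3/16, 1/4) <- contains code 7/32
  emit 'c', narrow to [3/16, 1/4)
Step 3: interval [3/16, 1/4), width = 1/4 - 3/16 = 1/16
  'b': [3/16 + 1/16*0/1, 3/16 + 1/16*1/4) = [3/16, 13/64)
  'f': [3/16 + 1/16*1/4, 3/16 + 1/16*3/4) = [13/64, 15/64) <- contains code 7/32
  'c': [3/16 + 1/16*3/4, 3/16 + 1/16*1/1) = [15/64, 1/4)
  emit 'f', narrow to [13/64, 15/64)
Step 4: interval [13/64, 15/64), width = 15/64 - 13/64 = 1/32
  'b': [13/64 + 1/32*0/1, 13/64 + 1/32*1/4) = [13/64, 27/128)
  'f': [13/64 + 1/32*1/4, 13/64 + 1/32*3/4) = [27/128, 29/128) <- contains code 7/32
  'c': [13/64 + 1/32*3/4, 13/64 + 1/32*1/1) = [29/128, 15/64)
  emit 'f', narrow to [27/128, 29/128)

Answer: bcff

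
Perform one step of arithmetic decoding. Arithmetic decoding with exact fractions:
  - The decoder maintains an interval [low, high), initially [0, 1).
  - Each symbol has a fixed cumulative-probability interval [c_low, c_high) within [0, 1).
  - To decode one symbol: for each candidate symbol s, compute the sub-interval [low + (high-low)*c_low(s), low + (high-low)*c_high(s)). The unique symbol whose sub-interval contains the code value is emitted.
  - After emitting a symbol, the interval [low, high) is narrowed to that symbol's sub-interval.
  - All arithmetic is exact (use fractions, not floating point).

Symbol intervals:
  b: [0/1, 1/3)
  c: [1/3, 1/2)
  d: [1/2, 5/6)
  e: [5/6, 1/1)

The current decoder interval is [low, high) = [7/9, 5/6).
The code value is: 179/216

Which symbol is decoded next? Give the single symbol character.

Answer: e

Derivation:
Interval width = high − low = 5/6 − 7/9 = 1/18
Scaled code = (code − low) / width = (179/216 − 7/9) / 1/18 = 11/12
  b: [0/1, 1/3) 
  c: [1/3, 1/2) 
  d: [1/2, 5/6) 
  e: [5/6, 1/1) ← scaled code falls here ✓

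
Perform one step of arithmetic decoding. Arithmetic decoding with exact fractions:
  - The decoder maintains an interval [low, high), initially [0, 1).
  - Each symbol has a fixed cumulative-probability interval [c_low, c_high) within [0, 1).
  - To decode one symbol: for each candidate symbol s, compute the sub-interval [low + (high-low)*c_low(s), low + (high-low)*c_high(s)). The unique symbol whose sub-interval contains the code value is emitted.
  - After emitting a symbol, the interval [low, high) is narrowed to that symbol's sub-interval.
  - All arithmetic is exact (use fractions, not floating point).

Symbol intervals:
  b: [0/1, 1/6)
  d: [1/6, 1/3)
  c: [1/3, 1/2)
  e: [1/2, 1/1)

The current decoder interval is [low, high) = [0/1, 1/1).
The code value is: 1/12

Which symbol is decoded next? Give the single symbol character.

Interval width = high − low = 1/1 − 0/1 = 1/1
Scaled code = (code − low) / width = (1/12 − 0/1) / 1/1 = 1/12
  b: [0/1, 1/6) ← scaled code falls here ✓
  d: [1/6, 1/3) 
  c: [1/3, 1/2) 
  e: [1/2, 1/1) 

Answer: b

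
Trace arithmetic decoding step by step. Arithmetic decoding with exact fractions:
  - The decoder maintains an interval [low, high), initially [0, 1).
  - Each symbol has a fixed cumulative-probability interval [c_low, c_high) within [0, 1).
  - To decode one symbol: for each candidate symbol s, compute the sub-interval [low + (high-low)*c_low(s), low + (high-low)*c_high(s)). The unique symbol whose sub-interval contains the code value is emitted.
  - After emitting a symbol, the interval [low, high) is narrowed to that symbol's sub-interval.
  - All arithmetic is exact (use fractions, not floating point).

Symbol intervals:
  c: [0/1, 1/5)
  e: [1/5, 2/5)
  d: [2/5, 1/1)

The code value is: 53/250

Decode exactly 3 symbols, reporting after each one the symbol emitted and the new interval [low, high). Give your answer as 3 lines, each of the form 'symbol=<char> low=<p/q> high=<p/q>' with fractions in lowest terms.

Step 1: interval [0/1, 1/1), width = 1/1 - 0/1 = 1/1
  'c': [0/1 + 1/1*0/1, 0/1 + 1/1*1/5) = [0/1, 1/5)
  'e': [0/1 + 1/1*1/5, 0/1 + 1/1*2/5) = [1/5, 2/5) <- contains code 53/250
  'd': [0/1 + 1/1*2/5, 0/1 + 1/1*1/1) = [2/5, 1/1)
  emit 'e', narrow to [1/5, 2/5)
Step 2: interval [1/5, 2/5), width = 2/5 - 1/5 = 1/5
  'c': [1/5 + 1/5*0/1, 1/5 + 1/5*1/5) = [1/5, 6/25) <- contains code 53/250
  'e': [1/5 + 1/5*1/5, 1/5 + 1/5*2/5) = [6/25, 7/25)
  'd': [1/5 + 1/5*2/5, 1/5 + 1/5*1/1) = [7/25, 2/5)
  emit 'c', narrow to [1/5, 6/25)
Step 3: interval [1/5, 6/25), width = 6/25 - 1/5 = 1/25
  'c': [1/5 + 1/25*0/1, 1/5 + 1/25*1/5) = [1/5, 26/125)
  'e': [1/5 + 1/25*1/5, 1/5 + 1/25*2/5) = [26/125, 27/125) <- contains code 53/250
  'd': [1/5 + 1/25*2/5, 1/5 + 1/25*1/1) = [27/125, 6/25)
  emit 'e', narrow to [26/125, 27/125)

Answer: symbol=e low=1/5 high=2/5
symbol=c low=1/5 high=6/25
symbol=e low=26/125 high=27/125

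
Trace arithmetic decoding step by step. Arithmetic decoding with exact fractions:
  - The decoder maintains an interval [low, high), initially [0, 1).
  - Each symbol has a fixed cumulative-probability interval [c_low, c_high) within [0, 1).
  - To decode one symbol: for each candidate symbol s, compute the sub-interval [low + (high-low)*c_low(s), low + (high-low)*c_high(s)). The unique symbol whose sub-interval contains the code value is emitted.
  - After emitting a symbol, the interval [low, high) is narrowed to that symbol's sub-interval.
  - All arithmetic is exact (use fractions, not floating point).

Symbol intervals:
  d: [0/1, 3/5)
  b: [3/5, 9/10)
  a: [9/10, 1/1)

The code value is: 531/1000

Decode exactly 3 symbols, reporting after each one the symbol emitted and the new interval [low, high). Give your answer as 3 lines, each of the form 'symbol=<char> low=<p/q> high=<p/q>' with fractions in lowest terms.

Answer: symbol=d low=0/1 high=3/5
symbol=b low=9/25 high=27/50
symbol=a low=261/500 high=27/50

Derivation:
Step 1: interval [0/1, 1/1), width = 1/1 - 0/1 = 1/1
  'd': [0/1 + 1/1*0/1, 0/1 + 1/1*3/5) = [0/1, 3/5) <- contains code 531/1000
  'b': [0/1 + 1/1*3/5, 0/1 + 1/1*9/10) = [3/5, 9/10)
  'a': [0/1 + 1/1*9/10, 0/1 + 1/1*1/1) = [9/10, 1/1)
  emit 'd', narrow to [0/1, 3/5)
Step 2: interval [0/1, 3/5), width = 3/5 - 0/1 = 3/5
  'd': [0/1 + 3/5*0/1, 0/1 + 3/5*3/5) = [0/1, 9/25)
  'b': [0/1 + 3/5*3/5, 0/1 + 3/5*9/10) = [9/25, 27/50) <- contains code 531/1000
  'a': [0/1 + 3/5*9/10, 0/1 + 3/5*1/1) = [27/50, 3/5)
  emit 'b', narrow to [9/25, 27/50)
Step 3: interval [9/25, 27/50), width = 27/50 - 9/25 = 9/50
  'd': [9/25 + 9/50*0/1, 9/25 + 9/50*3/5) = [9/25, 117/250)
  'b': [9/25 + 9/50*3/5, 9/25 + 9/50*9/10) = [117/250, 261/500)
  'a': [9/25 + 9/50*9/10, 9/25 + 9/50*1/1) = [261/500, 27/50) <- contains code 531/1000
  emit 'a', narrow to [261/500, 27/50)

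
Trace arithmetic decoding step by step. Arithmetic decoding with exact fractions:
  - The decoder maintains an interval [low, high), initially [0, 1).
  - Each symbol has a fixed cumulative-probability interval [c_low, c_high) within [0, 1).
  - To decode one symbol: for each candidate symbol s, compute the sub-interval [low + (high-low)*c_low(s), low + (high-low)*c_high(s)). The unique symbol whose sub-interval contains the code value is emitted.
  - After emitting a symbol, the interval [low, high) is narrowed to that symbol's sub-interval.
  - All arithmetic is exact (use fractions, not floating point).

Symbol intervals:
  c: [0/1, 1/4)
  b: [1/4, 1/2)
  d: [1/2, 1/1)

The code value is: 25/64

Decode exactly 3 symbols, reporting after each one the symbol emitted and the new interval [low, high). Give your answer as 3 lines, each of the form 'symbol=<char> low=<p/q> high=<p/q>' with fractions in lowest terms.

Step 1: interval [0/1, 1/1), width = 1/1 - 0/1 = 1/1
  'c': [0/1 + 1/1*0/1, 0/1 + 1/1*1/4) = [0/1, 1/4)
  'b': [0/1 + 1/1*1/4, 0/1 + 1/1*1/2) = [1/4, 1/2) <- contains code 25/64
  'd': [0/1 + 1/1*1/2, 0/1 + 1/1*1/1) = [1/2, 1/1)
  emit 'b', narrow to [1/4, 1/2)
Step 2: interval [1/4, 1/2), width = 1/2 - 1/4 = 1/4
  'c': [1/4 + 1/4*0/1, 1/4 + 1/4*1/4) = [1/4, 5/16)
  'b': [1/4 + 1/4*1/4, 1/4 + 1/4*1/2) = [5/16, 3/8)
  'd': [1/4 + 1/4*1/2, 1/4 + 1/4*1/1) = [3/8, 1/2) <- contains code 25/64
  emit 'd', narrow to [3/8, 1/2)
Step 3: interval [3/8, 1/2), width = 1/2 - 3/8 = 1/8
  'c': [3/8 + 1/8*0/1, 3/8 + 1/8*1/4) = [3/8, 13/32) <- contains code 25/64
  'b': [3/8 + 1/8*1/4, 3/8 + 1/8*1/2) = [13/32, 7/16)
  'd': [3/8 + 1/8*1/2, 3/8 + 1/8*1/1) = [7/16, 1/2)
  emit 'c', narrow to [3/8, 13/32)

Answer: symbol=b low=1/4 high=1/2
symbol=d low=3/8 high=1/2
symbol=c low=3/8 high=13/32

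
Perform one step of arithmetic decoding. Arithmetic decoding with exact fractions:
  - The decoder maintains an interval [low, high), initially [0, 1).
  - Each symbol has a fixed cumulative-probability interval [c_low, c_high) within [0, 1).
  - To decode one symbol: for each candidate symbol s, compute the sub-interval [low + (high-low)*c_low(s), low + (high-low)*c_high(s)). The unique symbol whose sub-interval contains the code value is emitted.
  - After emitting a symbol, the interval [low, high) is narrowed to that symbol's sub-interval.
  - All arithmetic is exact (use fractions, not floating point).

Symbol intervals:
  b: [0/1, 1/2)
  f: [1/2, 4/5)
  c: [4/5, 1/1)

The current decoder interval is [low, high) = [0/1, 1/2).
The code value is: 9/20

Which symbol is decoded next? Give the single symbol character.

Interval width = high − low = 1/2 − 0/1 = 1/2
Scaled code = (code − low) / width = (9/20 − 0/1) / 1/2 = 9/10
  b: [0/1, 1/2) 
  f: [1/2, 4/5) 
  c: [4/5, 1/1) ← scaled code falls here ✓

Answer: c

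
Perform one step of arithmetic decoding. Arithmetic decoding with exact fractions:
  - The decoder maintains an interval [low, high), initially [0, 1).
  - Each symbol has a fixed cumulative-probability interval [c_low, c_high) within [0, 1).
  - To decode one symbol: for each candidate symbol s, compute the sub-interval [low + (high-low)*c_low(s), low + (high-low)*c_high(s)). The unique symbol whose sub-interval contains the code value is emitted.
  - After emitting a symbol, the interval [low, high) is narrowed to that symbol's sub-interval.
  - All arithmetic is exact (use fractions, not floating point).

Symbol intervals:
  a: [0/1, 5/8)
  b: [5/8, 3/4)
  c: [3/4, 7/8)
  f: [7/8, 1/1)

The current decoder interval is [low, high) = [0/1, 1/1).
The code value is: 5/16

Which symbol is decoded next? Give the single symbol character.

Interval width = high − low = 1/1 − 0/1 = 1/1
Scaled code = (code − low) / width = (5/16 − 0/1) / 1/1 = 5/16
  a: [0/1, 5/8) ← scaled code falls here ✓
  b: [5/8, 3/4) 
  c: [3/4, 7/8) 
  f: [7/8, 1/1) 

Answer: a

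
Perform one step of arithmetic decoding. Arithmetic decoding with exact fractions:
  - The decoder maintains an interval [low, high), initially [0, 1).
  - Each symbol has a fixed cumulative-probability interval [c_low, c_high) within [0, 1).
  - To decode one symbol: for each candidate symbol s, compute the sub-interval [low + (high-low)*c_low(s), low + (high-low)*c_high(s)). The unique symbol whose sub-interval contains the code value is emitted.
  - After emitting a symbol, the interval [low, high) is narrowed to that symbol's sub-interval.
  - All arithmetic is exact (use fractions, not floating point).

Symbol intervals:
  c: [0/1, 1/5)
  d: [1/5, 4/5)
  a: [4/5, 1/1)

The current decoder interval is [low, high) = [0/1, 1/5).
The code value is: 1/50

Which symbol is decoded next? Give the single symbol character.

Answer: c

Derivation:
Interval width = high − low = 1/5 − 0/1 = 1/5
Scaled code = (code − low) / width = (1/50 − 0/1) / 1/5 = 1/10
  c: [0/1, 1/5) ← scaled code falls here ✓
  d: [1/5, 4/5) 
  a: [4/5, 1/1) 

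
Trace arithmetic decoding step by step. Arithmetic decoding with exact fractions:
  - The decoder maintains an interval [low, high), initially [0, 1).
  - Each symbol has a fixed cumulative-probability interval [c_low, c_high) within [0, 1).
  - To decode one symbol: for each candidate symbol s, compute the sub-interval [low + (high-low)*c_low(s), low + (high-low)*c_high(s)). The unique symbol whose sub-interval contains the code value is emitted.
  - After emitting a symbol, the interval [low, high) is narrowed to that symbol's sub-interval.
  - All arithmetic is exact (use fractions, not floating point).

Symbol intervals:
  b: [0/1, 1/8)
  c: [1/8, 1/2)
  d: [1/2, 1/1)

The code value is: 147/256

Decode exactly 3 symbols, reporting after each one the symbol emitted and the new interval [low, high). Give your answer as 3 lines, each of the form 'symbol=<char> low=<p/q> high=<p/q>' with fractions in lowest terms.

Step 1: interval [0/1, 1/1), width = 1/1 - 0/1 = 1/1
  'b': [0/1 + 1/1*0/1, 0/1 + 1/1*1/8) = [0/1, 1/8)
  'c': [0/1 + 1/1*1/8, 0/1 + 1/1*1/2) = [1/8, 1/2)
  'd': [0/1 + 1/1*1/2, 0/1 + 1/1*1/1) = [1/2, 1/1) <- contains code 147/256
  emit 'd', narrow to [1/2, 1/1)
Step 2: interval [1/2, 1/1), width = 1/1 - 1/2 = 1/2
  'b': [1/2 + 1/2*0/1, 1/2 + 1/2*1/8) = [1/2, 9/16)
  'c': [1/2 + 1/2*1/8, 1/2 + 1/2*1/2) = [9/16, 3/4) <- contains code 147/256
  'd': [1/2 + 1/2*1/2, 1/2 + 1/2*1/1) = [3/4, 1/1)
  emit 'c', narrow to [9/16, 3/4)
Step 3: interval [9/16, 3/4), width = 3/4 - 9/16 = 3/16
  'b': [9/16 + 3/16*0/1, 9/16 + 3/16*1/8) = [9/16, 75/128) <- contains code 147/256
  'c': [9/16 + 3/16*1/8, 9/16 + 3/16*1/2) = [75/128, 21/32)
  'd': [9/16 + 3/16*1/2, 9/16 + 3/16*1/1) = [21/32, 3/4)
  emit 'b', narrow to [9/16, 75/128)

Answer: symbol=d low=1/2 high=1/1
symbol=c low=9/16 high=3/4
symbol=b low=9/16 high=75/128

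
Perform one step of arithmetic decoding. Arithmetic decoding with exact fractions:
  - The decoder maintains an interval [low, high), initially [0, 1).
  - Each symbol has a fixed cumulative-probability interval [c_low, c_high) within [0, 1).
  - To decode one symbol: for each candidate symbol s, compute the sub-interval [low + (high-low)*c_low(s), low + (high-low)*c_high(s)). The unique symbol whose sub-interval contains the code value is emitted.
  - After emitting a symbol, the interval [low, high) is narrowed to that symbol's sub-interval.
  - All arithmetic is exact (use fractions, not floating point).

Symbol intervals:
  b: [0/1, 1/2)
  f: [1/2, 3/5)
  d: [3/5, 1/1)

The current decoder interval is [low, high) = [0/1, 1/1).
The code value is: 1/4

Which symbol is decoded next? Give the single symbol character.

Interval width = high − low = 1/1 − 0/1 = 1/1
Scaled code = (code − low) / width = (1/4 − 0/1) / 1/1 = 1/4
  b: [0/1, 1/2) ← scaled code falls here ✓
  f: [1/2, 3/5) 
  d: [3/5, 1/1) 

Answer: b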